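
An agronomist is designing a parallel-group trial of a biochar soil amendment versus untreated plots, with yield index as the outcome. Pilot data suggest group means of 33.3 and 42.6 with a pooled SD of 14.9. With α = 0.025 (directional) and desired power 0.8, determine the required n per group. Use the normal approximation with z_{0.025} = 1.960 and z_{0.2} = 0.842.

n = 41 per group

Cohen's d = |M₁ − M₂| / SD_pooled = |33.3 − 42.6| / 14.9 = 9.3 / 14.9 = 0.624.
For two independent groups with equal n: n = 2·((z_{α} + z_β) / d)².
z_{α} + z_β = 1.960 + 0.842 = 2.802.
n = 2 × (2.802 / 0.624)² = 2 × 4.490² = 2 × 20.16 = 40.3.
Round up to the next whole participant.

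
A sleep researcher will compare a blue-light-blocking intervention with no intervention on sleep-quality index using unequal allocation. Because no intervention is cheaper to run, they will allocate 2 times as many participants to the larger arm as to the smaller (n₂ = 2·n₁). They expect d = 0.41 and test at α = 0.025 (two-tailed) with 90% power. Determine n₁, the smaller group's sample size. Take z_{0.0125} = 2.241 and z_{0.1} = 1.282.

n₁ = 111

With allocation ratio k = n₂/n₁ = 2, Var(x̄₁−x̄₂) = σ²(1/n₁ + 1/(k·n₁)) = σ²·(k+1)/(k·n₁).
So n₁ = (1 + 1/k)·((z_{α/2} + z_β)/d)² = 1.500 × (3.523/0.41)².
n₁ = 1.500 × 73.83 = 110.8.
Round up: n₁ = 111, giving n₂ = 2 × 111 = 222.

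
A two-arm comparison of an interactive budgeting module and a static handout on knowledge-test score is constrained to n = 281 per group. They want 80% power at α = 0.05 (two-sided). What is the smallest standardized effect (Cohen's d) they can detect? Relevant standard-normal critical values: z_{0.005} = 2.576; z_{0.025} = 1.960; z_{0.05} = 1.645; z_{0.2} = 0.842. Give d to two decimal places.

d_min ≈ 0.24

For two independent groups of n = 281 each: d_min = (z_{α/2} + z_β)·√(2/n).
z-sum = 1.960 + 0.842 = 2.802.
d_min = 2.802 × √(2/281) = 2.802 × 0.0844 = 0.236.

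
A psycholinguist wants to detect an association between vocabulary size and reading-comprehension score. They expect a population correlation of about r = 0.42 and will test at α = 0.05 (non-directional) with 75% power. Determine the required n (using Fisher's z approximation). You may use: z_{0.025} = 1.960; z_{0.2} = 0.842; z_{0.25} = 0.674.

Fisher's z: C = ½·ln((1+r)/(1−r)) = ½·ln(2.4483) = 0.4477.
n = ((z_{α/2} + z_β)/C)² + 3.
(1.960 + 0.674) / 0.4477 = 2.634 / 0.4477 = 5.883.
n = 5.883² + 3 = 34.61 + 3 = 37.6.
Round up.

n = 38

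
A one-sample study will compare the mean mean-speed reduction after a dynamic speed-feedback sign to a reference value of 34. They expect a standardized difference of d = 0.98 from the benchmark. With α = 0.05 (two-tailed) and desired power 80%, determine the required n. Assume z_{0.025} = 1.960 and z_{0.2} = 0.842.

n = 9

For a one-sample test: n = ((z_{α/2} + z_β) / d)².
z_{α/2} + z_β = 1.960 + 0.842 = 2.802.
n = (2.802 / 0.98)² = 2.859² = 8.17.
Round up.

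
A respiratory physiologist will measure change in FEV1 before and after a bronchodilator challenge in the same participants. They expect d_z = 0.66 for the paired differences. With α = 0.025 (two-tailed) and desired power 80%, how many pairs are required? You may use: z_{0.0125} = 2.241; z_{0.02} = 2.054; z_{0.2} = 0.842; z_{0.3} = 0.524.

n = 22 pairs

For a paired (one-sample on differences) test: n = ((z_{α/2} + z_β) / d)².
z_{α/2} + z_β = 2.241 + 0.842 = 3.083.
n = (3.083 / 0.66)² = 4.671² = 21.82.
Round up.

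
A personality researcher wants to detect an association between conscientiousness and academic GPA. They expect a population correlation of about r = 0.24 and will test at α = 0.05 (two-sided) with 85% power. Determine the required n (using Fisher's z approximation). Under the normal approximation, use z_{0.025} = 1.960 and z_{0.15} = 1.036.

n = 153

Fisher's z: C = ½·ln((1+r)/(1−r)) = ½·ln(1.6316) = 0.2448.
n = ((z_{α/2} + z_β)/C)² + 3.
(1.960 + 1.036) / 0.2448 = 2.996 / 0.2448 = 12.239.
n = 12.239² + 3 = 149.78 + 3 = 152.8.
Round up.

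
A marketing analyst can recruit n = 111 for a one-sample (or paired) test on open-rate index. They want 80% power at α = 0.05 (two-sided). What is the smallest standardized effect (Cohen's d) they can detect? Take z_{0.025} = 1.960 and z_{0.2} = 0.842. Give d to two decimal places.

d_min ≈ 0.27

For a single sample (or paired design) of n = 111: d_min = (z_{α/2} + z_β)/√n.
z-sum = 1.960 + 0.842 = 2.802.
d_min = 2.802 / √111 = 2.802 / 10.536 = 0.266.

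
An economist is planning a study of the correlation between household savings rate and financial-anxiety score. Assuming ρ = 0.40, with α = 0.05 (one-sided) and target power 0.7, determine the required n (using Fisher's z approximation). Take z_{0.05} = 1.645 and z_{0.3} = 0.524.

Fisher's z: C = ½·ln((1+r)/(1−r)) = ½·ln(2.3333) = 0.4236.
n = ((z_{α} + z_β)/C)² + 3.
(1.645 + 0.524) / 0.4236 = 2.169 / 0.4236 = 5.120.
n = 5.120² + 3 = 26.22 + 3 = 29.2.
Round up.

n = 30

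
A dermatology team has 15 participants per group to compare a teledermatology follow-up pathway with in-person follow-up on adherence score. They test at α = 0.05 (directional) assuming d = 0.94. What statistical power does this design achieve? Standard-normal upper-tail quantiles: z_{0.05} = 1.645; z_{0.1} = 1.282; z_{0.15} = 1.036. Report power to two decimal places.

For two equal groups, power = Φ(d·√(n/2) − z_{α}).
d·√(n/2) = 0.94 × √(15/2) = 0.94 × 2.739 = 2.574.
z_β = 2.574 − 1.645 = 0.929.
Power = Φ(0.929) = 0.824.

power ≈ 0.82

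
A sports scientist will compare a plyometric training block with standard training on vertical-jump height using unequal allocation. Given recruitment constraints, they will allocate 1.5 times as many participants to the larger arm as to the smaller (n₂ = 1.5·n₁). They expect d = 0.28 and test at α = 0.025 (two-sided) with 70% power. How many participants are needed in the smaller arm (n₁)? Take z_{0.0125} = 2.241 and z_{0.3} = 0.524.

n₁ = 163

With allocation ratio k = n₂/n₁ = 1.5, Var(x̄₁−x̄₂) = σ²(1/n₁ + 1/(k·n₁)) = σ²·(k+1)/(k·n₁).
So n₁ = (1 + 1/k)·((z_{α/2} + z_β)/d)² = 1.667 × (2.765/0.28)².
n₁ = 1.667 × 97.52 = 162.5.
Round up: n₁ = 163, giving n₂ = ⌈1.5 × 163⌉ = ⌈244.5⌉ = 245.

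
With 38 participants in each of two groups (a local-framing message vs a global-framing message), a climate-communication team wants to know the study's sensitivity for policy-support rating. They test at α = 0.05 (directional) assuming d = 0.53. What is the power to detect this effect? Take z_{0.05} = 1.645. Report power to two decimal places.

power ≈ 0.75

For two equal groups, power = Φ(d·√(n/2) − z_{α}).
d·√(n/2) = 0.53 × √(38/2) = 0.53 × 4.359 = 2.310.
z_β = 2.310 − 1.645 = 0.665.
Power = Φ(0.665) = 0.747.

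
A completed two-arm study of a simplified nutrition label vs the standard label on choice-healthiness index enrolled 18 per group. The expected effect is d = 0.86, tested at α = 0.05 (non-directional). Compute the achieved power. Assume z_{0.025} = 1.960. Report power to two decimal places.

For two equal groups, power = Φ(d·√(n/2) − z_{α/2}).
d·√(n/2) = 0.86 × √(18/2) = 0.86 × 3.000 = 2.580.
z_β = 2.580 − 1.960 = 0.620.
Power = Φ(0.620) = 0.732.

power ≈ 0.73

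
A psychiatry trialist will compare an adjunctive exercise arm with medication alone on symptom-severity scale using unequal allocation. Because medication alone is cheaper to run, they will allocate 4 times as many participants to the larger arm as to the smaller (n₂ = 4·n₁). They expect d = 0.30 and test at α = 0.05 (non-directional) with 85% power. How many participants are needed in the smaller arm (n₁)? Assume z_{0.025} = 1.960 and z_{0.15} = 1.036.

With allocation ratio k = n₂/n₁ = 4, Var(x̄₁−x̄₂) = σ²(1/n₁ + 1/(k·n₁)) = σ²·(k+1)/(k·n₁).
So n₁ = (1 + 1/k)·((z_{α/2} + z_β)/d)² = 1.250 × (2.996/0.30)².
n₁ = 1.250 × 99.73 = 124.7.
Round up: n₁ = 125, giving n₂ = 4 × 125 = 500.

n₁ = 125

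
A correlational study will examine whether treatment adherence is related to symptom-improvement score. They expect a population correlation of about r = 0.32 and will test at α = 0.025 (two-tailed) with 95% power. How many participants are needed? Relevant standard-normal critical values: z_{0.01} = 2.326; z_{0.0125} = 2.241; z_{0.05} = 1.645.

n = 141

Fisher's z: C = ½·ln((1+r)/(1−r)) = ½·ln(1.9412) = 0.3316.
n = ((z_{α/2} + z_β)/C)² + 3.
(2.241 + 1.645) / 0.3316 = 3.886 / 0.3316 = 11.719.
n = 11.719² + 3 = 137.33 + 3 = 140.3.
Round up.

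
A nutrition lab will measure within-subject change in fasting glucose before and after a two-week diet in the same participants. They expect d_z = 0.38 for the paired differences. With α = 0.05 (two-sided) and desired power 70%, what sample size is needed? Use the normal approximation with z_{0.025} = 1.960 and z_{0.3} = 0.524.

For a paired (one-sample on differences) test: n = ((z_{α/2} + z_β) / d)².
z_{α/2} + z_β = 1.960 + 0.524 = 2.484.
n = (2.484 / 0.38)² = 6.537² = 42.73.
Round up.

n = 43 pairs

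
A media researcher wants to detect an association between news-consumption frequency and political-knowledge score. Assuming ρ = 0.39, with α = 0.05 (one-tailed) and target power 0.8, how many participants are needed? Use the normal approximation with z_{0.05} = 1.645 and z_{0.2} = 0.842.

n = 40

Fisher's z: C = ½·ln((1+r)/(1−r)) = ½·ln(2.2787) = 0.4118.
n = ((z_{α} + z_β)/C)² + 3.
(1.645 + 0.842) / 0.4118 = 2.487 / 0.4118 = 6.039.
n = 6.039² + 3 = 36.47 + 3 = 39.5.
Round up.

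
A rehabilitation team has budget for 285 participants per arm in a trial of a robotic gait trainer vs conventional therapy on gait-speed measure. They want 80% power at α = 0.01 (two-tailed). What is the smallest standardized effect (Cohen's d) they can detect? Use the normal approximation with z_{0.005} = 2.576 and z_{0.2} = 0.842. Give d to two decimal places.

d_min ≈ 0.29

For two independent groups of n = 285 each: d_min = (z_{α/2} + z_β)·√(2/n).
z-sum = 2.576 + 0.842 = 3.418.
d_min = 3.418 × √(2/285) = 3.418 × 0.0838 = 0.286.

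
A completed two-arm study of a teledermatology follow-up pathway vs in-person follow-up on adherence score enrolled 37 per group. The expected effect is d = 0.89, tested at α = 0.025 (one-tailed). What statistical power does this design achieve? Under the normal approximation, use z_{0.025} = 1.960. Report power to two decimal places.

power ≈ 0.97

For two equal groups, power = Φ(d·√(n/2) − z_{α}).
d·√(n/2) = 0.89 × √(37/2) = 0.89 × 4.301 = 3.828.
z_β = 3.828 − 1.960 = 1.868.
Power = Φ(1.868) = 0.969.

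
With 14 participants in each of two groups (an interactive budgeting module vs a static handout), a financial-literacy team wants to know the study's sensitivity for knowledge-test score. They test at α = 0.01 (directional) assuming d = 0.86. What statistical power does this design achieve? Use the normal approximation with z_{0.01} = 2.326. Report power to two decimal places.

For two equal groups, power = Φ(d·√(n/2) − z_{α}).
d·√(n/2) = 0.86 × √(14/2) = 0.86 × 2.646 = 2.275.
z_β = 2.275 − 2.326 = -0.051.
Power = Φ(-0.051) = 0.480.

power ≈ 0.48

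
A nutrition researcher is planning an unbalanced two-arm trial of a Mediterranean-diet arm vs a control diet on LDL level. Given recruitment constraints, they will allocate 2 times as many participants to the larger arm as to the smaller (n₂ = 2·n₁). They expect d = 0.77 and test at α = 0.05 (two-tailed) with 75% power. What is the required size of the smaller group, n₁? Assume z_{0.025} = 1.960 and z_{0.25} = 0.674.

n₁ = 18

With allocation ratio k = n₂/n₁ = 2, Var(x̄₁−x̄₂) = σ²(1/n₁ + 1/(k·n₁)) = σ²·(k+1)/(k·n₁).
So n₁ = (1 + 1/k)·((z_{α/2} + z_β)/d)² = 1.500 × (2.634/0.77)².
n₁ = 1.500 × 11.70 = 17.6.
Round up: n₁ = 18, giving n₂ = 2 × 18 = 36.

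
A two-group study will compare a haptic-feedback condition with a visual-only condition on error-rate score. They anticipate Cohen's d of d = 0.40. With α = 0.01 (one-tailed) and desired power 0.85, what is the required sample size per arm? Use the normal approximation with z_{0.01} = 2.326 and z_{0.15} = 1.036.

For two independent groups with equal n: n = 2·((z_{α} + z_β) / d)².
z_{α} + z_β = 2.326 + 1.036 = 3.362.
n = 2 × (3.362 / 0.40)² = 2 × 8.405² = 2 × 70.64 = 141.3.
Round up to the next whole participant.

n = 142 per group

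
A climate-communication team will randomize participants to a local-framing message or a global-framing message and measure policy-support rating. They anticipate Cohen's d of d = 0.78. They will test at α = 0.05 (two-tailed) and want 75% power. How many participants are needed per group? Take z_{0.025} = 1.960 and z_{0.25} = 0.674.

For two independent groups with equal n: n = 2·((z_{α/2} + z_β) / d)².
z_{α/2} + z_β = 1.960 + 0.674 = 2.634.
n = 2 × (2.634 / 0.78)² = 2 × 3.377² = 2 × 11.40 = 22.8.
Round up to the next whole participant.

n = 23 per group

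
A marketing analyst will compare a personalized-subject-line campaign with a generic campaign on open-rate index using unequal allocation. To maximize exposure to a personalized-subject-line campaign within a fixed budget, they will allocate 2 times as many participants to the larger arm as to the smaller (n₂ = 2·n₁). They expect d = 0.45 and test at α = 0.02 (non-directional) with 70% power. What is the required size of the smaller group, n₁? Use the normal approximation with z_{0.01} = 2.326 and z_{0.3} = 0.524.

With allocation ratio k = n₂/n₁ = 2, Var(x̄₁−x̄₂) = σ²(1/n₁ + 1/(k·n₁)) = σ²·(k+1)/(k·n₁).
So n₁ = (1 + 1/k)·((z_{α/2} + z_β)/d)² = 1.500 × (2.850/0.45)².
n₁ = 1.500 × 40.11 = 60.2.
Round up: n₁ = 61, giving n₂ = 2 × 61 = 122.

n₁ = 61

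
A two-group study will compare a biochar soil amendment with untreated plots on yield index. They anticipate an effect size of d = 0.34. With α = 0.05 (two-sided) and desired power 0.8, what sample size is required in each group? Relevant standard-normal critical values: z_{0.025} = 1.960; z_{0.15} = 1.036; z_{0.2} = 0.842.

For two independent groups with equal n: n = 2·((z_{α/2} + z_β) / d)².
z_{α/2} + z_β = 1.960 + 0.842 = 2.802.
n = 2 × (2.802 / 0.34)² = 2 × 8.241² = 2 × 67.92 = 135.8.
Round up to the next whole participant.

n = 136 per group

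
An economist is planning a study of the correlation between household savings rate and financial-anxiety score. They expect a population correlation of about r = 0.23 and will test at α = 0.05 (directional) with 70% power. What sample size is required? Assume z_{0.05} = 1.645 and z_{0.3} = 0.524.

n = 89

Fisher's z: C = ½·ln((1+r)/(1−r)) = ½·ln(1.5974) = 0.2342.
n = ((z_{α} + z_β)/C)² + 3.
(1.645 + 0.524) / 0.2342 = 2.169 / 0.2342 = 9.261.
n = 9.261² + 3 = 85.77 + 3 = 88.8.
Round up.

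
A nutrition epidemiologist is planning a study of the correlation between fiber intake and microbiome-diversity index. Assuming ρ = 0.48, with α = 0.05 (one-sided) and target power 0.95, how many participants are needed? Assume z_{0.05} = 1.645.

n = 43

Fisher's z: C = ½·ln((1+r)/(1−r)) = ½·ln(2.8462) = 0.5230.
n = ((z_{α} + z_β)/C)² + 3.
(1.645 + 1.645) / 0.5230 = 3.290 / 0.5230 = 6.291.
n = 6.291² + 3 = 39.57 + 3 = 42.6.
Round up.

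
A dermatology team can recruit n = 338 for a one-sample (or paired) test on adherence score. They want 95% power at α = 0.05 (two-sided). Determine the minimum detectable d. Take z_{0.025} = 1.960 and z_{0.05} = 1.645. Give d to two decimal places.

For a single sample (or paired design) of n = 338: d_min = (z_{α/2} + z_β)/√n.
z-sum = 1.960 + 1.645 = 3.605.
d_min = 3.605 / √338 = 3.605 / 18.385 = 0.196.

d_min ≈ 0.20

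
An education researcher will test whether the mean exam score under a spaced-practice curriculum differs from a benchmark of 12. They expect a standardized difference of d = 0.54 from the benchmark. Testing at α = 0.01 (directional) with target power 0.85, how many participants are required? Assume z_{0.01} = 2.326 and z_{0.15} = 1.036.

For a one-sample test: n = ((z_{α} + z_β) / d)².
z_{α} + z_β = 2.326 + 1.036 = 3.362.
n = (3.362 / 0.54)² = 6.226² = 38.76.
Round up.

n = 39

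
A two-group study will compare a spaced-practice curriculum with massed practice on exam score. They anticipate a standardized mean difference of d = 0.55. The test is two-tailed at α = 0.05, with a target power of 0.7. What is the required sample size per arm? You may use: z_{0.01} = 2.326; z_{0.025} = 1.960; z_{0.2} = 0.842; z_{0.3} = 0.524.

n = 41 per group

For two independent groups with equal n: n = 2·((z_{α/2} + z_β) / d)².
z_{α/2} + z_β = 1.960 + 0.524 = 2.484.
n = 2 × (2.484 / 0.55)² = 2 × 4.516² = 2 × 20.40 = 40.8.
Round up to the next whole participant.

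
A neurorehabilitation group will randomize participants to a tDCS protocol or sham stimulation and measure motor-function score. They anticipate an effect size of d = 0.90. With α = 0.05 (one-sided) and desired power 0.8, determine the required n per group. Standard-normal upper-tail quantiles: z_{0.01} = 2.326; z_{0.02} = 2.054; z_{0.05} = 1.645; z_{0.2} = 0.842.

n = 16 per group

For two independent groups with equal n: n = 2·((z_{α} + z_β) / d)².
z_{α} + z_β = 1.645 + 0.842 = 2.487.
n = 2 × (2.487 / 0.90)² = 2 × 2.763² = 2 × 7.64 = 15.3.
Round up to the next whole participant.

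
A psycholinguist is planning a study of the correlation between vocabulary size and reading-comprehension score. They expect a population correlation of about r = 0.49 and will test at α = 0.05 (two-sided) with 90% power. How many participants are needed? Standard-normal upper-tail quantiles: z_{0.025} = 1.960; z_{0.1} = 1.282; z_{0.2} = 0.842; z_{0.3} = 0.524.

n = 40

Fisher's z: C = ½·ln((1+r)/(1−r)) = ½·ln(2.9216) = 0.5361.
n = ((z_{α/2} + z_β)/C)² + 3.
(1.960 + 1.282) / 0.5361 = 3.242 / 0.5361 = 6.047.
n = 6.047² + 3 = 36.57 + 3 = 39.6.
Round up.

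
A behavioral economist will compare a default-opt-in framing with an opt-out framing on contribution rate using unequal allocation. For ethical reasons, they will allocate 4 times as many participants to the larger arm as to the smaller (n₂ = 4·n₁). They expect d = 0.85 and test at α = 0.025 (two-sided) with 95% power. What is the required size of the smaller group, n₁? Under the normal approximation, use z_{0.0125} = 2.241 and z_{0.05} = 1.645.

With allocation ratio k = n₂/n₁ = 4, Var(x̄₁−x̄₂) = σ²(1/n₁ + 1/(k·n₁)) = σ²·(k+1)/(k·n₁).
So n₁ = (1 + 1/k)·((z_{α/2} + z_β)/d)² = 1.250 × (3.886/0.85)².
n₁ = 1.250 × 20.90 = 26.1.
Round up: n₁ = 27, giving n₂ = 4 × 27 = 108.

n₁ = 27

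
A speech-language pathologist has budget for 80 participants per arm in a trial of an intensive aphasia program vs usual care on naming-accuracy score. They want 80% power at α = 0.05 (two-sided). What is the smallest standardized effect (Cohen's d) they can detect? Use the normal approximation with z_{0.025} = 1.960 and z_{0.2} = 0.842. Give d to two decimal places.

d_min ≈ 0.44

For two independent groups of n = 80 each: d_min = (z_{α/2} + z_β)·√(2/n).
z-sum = 1.960 + 0.842 = 2.802.
d_min = 2.802 × √(2/80) = 2.802 × 0.1581 = 0.443.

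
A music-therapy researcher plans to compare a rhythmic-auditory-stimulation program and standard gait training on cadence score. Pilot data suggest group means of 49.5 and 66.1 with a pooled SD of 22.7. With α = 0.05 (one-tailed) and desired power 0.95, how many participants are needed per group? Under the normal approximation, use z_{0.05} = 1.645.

n = 41 per group

Cohen's d = |M₁ − M₂| / SD_pooled = |49.5 − 66.1| / 22.7 = 16.6 / 22.7 = 0.731.
For two independent groups with equal n: n = 2·((z_{α} + z_β) / d)².
z_{α} + z_β = 1.645 + 1.645 = 3.290.
n = 2 × (3.290 / 0.731)² = 2 × 4.501² = 2 × 20.26 = 40.5.
Round up to the next whole participant.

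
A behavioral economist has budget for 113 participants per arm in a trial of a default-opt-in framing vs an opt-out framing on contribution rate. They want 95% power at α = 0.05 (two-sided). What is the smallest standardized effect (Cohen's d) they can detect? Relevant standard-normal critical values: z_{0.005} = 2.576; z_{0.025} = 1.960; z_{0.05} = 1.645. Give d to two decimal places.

For two independent groups of n = 113 each: d_min = (z_{α/2} + z_β)·√(2/n).
z-sum = 1.960 + 1.645 = 3.605.
d_min = 3.605 × √(2/113) = 3.605 × 0.1330 = 0.480.

d_min ≈ 0.48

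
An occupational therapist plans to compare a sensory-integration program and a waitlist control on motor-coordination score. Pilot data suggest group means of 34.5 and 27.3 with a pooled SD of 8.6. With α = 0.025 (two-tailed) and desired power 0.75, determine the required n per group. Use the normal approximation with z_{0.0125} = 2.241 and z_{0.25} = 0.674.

n = 25 per group

Cohen's d = |M₁ − M₂| / SD_pooled = |34.5 − 27.3| / 8.6 = 7.2 / 8.6 = 0.837.
For two independent groups with equal n: n = 2·((z_{α/2} + z_β) / d)².
z_{α/2} + z_β = 2.241 + 0.674 = 2.915.
n = 2 × (2.915 / 0.837)² = 2 × 3.483² = 2 × 12.13 = 24.3.
Round up to the next whole participant.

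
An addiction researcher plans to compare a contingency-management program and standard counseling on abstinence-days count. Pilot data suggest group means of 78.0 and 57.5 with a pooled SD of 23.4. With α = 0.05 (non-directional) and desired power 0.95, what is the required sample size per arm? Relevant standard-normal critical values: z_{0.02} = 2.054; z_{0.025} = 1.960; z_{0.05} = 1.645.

Cohen's d = |M₁ − M₂| / SD_pooled = |78.0 − 57.5| / 23.4 = 20.5 / 23.4 = 0.876.
For two independent groups with equal n: n = 2·((z_{α/2} + z_β) / d)².
z_{α/2} + z_β = 1.960 + 1.645 = 3.605.
n = 2 × (3.605 / 0.876)² = 2 × 4.115² = 2 × 16.94 = 33.9.
Round up to the next whole participant.

n = 34 per group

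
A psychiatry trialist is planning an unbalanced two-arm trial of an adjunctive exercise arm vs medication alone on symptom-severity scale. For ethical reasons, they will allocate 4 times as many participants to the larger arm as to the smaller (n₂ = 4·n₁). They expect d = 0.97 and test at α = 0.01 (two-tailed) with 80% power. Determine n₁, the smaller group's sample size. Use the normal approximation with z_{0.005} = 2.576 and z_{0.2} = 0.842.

n₁ = 16

With allocation ratio k = n₂/n₁ = 4, Var(x̄₁−x̄₂) = σ²(1/n₁ + 1/(k·n₁)) = σ²·(k+1)/(k·n₁).
So n₁ = (1 + 1/k)·((z_{α/2} + z_β)/d)² = 1.250 × (3.418/0.97)².
n₁ = 1.250 × 12.42 = 15.5.
Round up: n₁ = 16, giving n₂ = 4 × 16 = 64.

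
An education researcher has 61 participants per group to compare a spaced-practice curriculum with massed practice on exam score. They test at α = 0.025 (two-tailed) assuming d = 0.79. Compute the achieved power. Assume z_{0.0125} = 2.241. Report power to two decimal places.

For two equal groups, power = Φ(d·√(n/2) − z_{α/2}).
d·√(n/2) = 0.79 × √(61/2) = 0.79 × 5.523 = 4.363.
z_β = 4.363 − 2.241 = 2.122.
Power = Φ(2.122) = 0.983.

power ≈ 0.98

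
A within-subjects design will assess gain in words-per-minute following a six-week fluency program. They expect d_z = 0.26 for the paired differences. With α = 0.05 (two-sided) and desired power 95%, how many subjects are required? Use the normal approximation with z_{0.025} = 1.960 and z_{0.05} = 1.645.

For a paired (one-sample on differences) test: n = ((z_{α/2} + z_β) / d)².
z_{α/2} + z_β = 1.960 + 1.645 = 3.605.
n = (3.605 / 0.26)² = 13.865² = 192.25.
Round up.

n = 193 pairs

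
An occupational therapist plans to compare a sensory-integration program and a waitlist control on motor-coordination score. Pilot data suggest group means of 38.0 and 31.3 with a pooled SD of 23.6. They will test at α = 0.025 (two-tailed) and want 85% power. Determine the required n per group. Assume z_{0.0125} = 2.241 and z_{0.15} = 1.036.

Cohen's d = |M₁ − M₂| / SD_pooled = |38.0 − 31.3| / 23.6 = 6.7 / 23.6 = 0.284.
For two independent groups with equal n: n = 2·((z_{α/2} + z_β) / d)².
z_{α/2} + z_β = 2.241 + 1.036 = 3.277.
n = 2 × (3.277 / 0.284)² = 2 × 11.539² = 2 × 133.14 = 266.3.
Round up to the next whole participant.

n = 267 per group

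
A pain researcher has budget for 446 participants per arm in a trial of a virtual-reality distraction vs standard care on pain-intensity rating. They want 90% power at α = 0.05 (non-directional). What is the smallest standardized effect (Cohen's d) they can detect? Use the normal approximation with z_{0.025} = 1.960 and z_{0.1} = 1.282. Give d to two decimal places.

d_min ≈ 0.22

For two independent groups of n = 446 each: d_min = (z_{α/2} + z_β)·√(2/n).
z-sum = 1.960 + 1.282 = 3.242.
d_min = 3.242 × √(2/446) = 3.242 × 0.0670 = 0.217.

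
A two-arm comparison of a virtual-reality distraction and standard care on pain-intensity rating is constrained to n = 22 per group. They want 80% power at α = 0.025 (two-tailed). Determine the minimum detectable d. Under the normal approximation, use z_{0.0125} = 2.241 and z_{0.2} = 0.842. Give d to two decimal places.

For two independent groups of n = 22 each: d_min = (z_{α/2} + z_β)·√(2/n).
z-sum = 2.241 + 0.842 = 3.083.
d_min = 3.083 × √(2/22) = 3.083 × 0.3015 = 0.930.

d_min ≈ 0.93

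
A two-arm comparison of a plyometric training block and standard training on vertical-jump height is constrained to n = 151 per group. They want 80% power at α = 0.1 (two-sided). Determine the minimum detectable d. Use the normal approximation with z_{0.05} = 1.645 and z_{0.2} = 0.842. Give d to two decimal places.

For two independent groups of n = 151 each: d_min = (z_{α/2} + z_β)·√(2/n).
z-sum = 1.645 + 0.842 = 2.487.
d_min = 2.487 × √(2/151) = 2.487 × 0.1151 = 0.286.

d_min ≈ 0.29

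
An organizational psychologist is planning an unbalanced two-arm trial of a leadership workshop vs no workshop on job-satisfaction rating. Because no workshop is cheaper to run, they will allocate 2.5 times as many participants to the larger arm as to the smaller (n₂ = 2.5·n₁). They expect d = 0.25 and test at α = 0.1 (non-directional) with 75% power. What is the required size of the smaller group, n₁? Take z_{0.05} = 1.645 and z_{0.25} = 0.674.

With allocation ratio k = n₂/n₁ = 2.5, Var(x̄₁−x̄₂) = σ²(1/n₁ + 1/(k·n₁)) = σ²·(k+1)/(k·n₁).
So n₁ = (1 + 1/k)·((z_{α/2} + z_β)/d)² = 1.400 × (2.319/0.25)².
n₁ = 1.400 × 86.04 = 120.5.
Round up: n₁ = 121, giving n₂ = ⌈2.5 × 121⌉ = ⌈302.5⌉ = 303.

n₁ = 121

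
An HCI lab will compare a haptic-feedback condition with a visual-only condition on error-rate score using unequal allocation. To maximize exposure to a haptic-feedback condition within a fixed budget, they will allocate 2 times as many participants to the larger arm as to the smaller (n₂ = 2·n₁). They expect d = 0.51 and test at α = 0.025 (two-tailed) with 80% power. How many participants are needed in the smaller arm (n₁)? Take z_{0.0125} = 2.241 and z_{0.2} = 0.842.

With allocation ratio k = n₂/n₁ = 2, Var(x̄₁−x̄₂) = σ²(1/n₁ + 1/(k·n₁)) = σ²·(k+1)/(k·n₁).
So n₁ = (1 + 1/k)·((z_{α/2} + z_β)/d)² = 1.500 × (3.083/0.51)².
n₁ = 1.500 × 36.54 = 54.8.
Round up: n₁ = 55, giving n₂ = 2 × 55 = 110.

n₁ = 55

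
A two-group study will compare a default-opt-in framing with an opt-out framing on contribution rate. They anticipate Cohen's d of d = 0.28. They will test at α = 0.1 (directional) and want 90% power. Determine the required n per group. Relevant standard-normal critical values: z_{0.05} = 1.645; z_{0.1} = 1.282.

n = 168 per group

For two independent groups with equal n: n = 2·((z_{α} + z_β) / d)².
z_{α} + z_β = 1.282 + 1.282 = 2.564.
n = 2 × (2.564 / 0.28)² = 2 × 9.157² = 2 × 83.85 = 167.7.
Round up to the next whole participant.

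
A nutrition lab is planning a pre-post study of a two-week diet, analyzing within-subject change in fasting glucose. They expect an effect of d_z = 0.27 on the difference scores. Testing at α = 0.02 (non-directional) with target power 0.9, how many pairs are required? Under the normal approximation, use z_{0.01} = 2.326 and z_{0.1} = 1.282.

n = 179 pairs

For a paired (one-sample on differences) test: n = ((z_{α/2} + z_β) / d)².
z_{α/2} + z_β = 2.326 + 1.282 = 3.608.
n = (3.608 / 0.27)² = 13.363² = 178.57.
Round up.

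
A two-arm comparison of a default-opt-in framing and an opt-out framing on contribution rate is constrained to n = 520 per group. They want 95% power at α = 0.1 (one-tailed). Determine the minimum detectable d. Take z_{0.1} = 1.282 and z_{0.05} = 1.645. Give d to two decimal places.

d_min ≈ 0.18

For two independent groups of n = 520 each: d_min = (z_{α} + z_β)·√(2/n).
z-sum = 1.282 + 1.645 = 2.927.
d_min = 2.927 × √(2/520) = 2.927 × 0.0620 = 0.182.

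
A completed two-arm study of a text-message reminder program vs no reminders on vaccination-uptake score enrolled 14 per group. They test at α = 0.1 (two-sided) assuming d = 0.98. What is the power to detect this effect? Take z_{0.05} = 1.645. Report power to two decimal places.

power ≈ 0.83

For two equal groups, power = Φ(d·√(n/2) − z_{α/2}).
d·√(n/2) = 0.98 × √(14/2) = 0.98 × 2.646 = 2.593.
z_β = 2.593 − 1.645 = 0.948.
Power = Φ(0.948) = 0.828.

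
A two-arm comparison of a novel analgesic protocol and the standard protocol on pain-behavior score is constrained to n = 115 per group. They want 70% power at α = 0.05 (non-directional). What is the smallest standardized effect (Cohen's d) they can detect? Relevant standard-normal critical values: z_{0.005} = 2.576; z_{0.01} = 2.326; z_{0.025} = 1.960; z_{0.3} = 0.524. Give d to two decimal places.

For two independent groups of n = 115 each: d_min = (z_{α/2} + z_β)·√(2/n).
z-sum = 1.960 + 0.524 = 2.484.
d_min = 2.484 × √(2/115) = 2.484 × 0.1319 = 0.328.

d_min ≈ 0.33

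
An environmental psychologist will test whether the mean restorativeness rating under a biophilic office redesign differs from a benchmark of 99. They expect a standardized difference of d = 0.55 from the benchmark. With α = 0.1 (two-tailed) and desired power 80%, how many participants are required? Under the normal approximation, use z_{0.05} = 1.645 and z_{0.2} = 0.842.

For a one-sample test: n = ((z_{α/2} + z_β) / d)².
z_{α/2} + z_β = 1.645 + 0.842 = 2.487.
n = (2.487 / 0.55)² = 4.522² = 20.45.
Round up.

n = 21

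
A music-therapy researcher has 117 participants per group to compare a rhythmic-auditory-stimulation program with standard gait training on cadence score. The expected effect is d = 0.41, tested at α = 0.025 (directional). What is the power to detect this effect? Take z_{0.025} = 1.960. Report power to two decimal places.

For two equal groups, power = Φ(d·√(n/2) − z_{α}).
d·√(n/2) = 0.41 × √(117/2) = 0.41 × 7.649 = 3.136.
z_β = 3.136 − 1.960 = 1.176.
Power = Φ(1.176) = 0.880.

power ≈ 0.88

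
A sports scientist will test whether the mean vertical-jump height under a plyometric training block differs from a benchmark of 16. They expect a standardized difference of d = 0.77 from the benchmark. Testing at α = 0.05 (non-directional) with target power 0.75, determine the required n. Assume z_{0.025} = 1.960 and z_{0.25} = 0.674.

For a one-sample test: n = ((z_{α/2} + z_β) / d)².
z_{α/2} + z_β = 1.960 + 0.674 = 2.634.
n = (2.634 / 0.77)² = 3.421² = 11.70.
Round up.

n = 12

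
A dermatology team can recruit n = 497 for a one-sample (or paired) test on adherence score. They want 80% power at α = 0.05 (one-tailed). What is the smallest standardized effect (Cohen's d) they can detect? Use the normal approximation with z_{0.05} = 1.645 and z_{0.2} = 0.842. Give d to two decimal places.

For a single sample (or paired design) of n = 497: d_min = (z_{α} + z_β)/√n.
z-sum = 1.645 + 0.842 = 2.487.
d_min = 2.487 / √497 = 2.487 / 22.293 = 0.112.

d_min ≈ 0.11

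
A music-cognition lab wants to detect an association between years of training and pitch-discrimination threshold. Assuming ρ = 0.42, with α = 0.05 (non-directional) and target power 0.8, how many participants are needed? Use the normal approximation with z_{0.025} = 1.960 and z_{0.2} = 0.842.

Fisher's z: C = ½·ln((1+r)/(1−r)) = ½·ln(2.4483) = 0.4477.
n = ((z_{α/2} + z_β)/C)² + 3.
(1.960 + 0.842) / 0.4477 = 2.802 / 0.4477 = 6.259.
n = 6.259² + 3 = 39.17 + 3 = 42.2.
Round up.

n = 43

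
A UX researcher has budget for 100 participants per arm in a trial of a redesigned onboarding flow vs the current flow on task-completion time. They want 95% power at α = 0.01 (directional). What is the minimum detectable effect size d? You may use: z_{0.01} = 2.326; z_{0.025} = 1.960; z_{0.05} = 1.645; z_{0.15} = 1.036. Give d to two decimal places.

For two independent groups of n = 100 each: d_min = (z_{α} + z_β)·√(2/n).
z-sum = 2.326 + 1.645 = 3.971.
d_min = 3.971 × √(2/100) = 3.971 × 0.1414 = 0.562.

d_min ≈ 0.56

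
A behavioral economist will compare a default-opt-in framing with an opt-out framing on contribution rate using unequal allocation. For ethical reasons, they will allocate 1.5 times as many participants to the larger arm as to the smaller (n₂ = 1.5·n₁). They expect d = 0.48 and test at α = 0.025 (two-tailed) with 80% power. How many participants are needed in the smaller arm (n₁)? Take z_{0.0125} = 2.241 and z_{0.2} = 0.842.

With allocation ratio k = n₂/n₁ = 1.5, Var(x̄₁−x̄₂) = σ²(1/n₁ + 1/(k·n₁)) = σ²·(k+1)/(k·n₁).
So n₁ = (1 + 1/k)·((z_{α/2} + z_β)/d)² = 1.667 × (3.083/0.48)².
n₁ = 1.667 × 41.25 = 68.8.
Round up: n₁ = 69, giving n₂ = ⌈1.5 × 69⌉ = ⌈103.5⌉ = 104.

n₁ = 69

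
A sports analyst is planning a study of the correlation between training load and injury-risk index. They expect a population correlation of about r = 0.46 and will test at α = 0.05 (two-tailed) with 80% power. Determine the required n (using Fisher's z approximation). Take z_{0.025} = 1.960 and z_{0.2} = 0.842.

n = 35

Fisher's z: C = ½·ln((1+r)/(1−r)) = ½·ln(2.7037) = 0.4973.
n = ((z_{α/2} + z_β)/C)² + 3.
(1.960 + 0.842) / 0.4973 = 2.802 / 0.4973 = 5.634.
n = 5.634² + 3 = 31.75 + 3 = 34.7.
Round up.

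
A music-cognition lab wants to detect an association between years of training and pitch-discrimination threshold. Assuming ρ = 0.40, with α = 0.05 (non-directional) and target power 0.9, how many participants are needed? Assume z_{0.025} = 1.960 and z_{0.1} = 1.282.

Fisher's z: C = ½·ln((1+r)/(1−r)) = ½·ln(2.3333) = 0.4236.
n = ((z_{α/2} + z_β)/C)² + 3.
(1.960 + 1.282) / 0.4236 = 3.242 / 0.4236 = 7.653.
n = 7.653² + 3 = 58.58 + 3 = 61.6.
Round up.

n = 62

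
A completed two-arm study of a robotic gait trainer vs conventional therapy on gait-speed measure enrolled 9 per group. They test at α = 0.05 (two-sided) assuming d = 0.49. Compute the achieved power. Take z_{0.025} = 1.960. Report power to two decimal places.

power ≈ 0.18

For two equal groups, power = Φ(d·√(n/2) − z_{α/2}).
d·√(n/2) = 0.49 × √(9/2) = 0.49 × 2.121 = 1.039.
z_β = 1.039 − 1.960 = -0.921.
Power = Φ(-0.921) = 0.179.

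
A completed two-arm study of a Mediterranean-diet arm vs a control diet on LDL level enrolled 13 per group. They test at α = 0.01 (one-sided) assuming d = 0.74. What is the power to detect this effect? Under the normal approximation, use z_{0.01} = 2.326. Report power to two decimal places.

For two equal groups, power = Φ(d·√(n/2) − z_{α}).
d·√(n/2) = 0.74 × √(13/2) = 0.74 × 2.550 = 1.887.
z_β = 1.887 − 2.326 = -0.439.
Power = Φ(-0.439) = 0.330.

power ≈ 0.33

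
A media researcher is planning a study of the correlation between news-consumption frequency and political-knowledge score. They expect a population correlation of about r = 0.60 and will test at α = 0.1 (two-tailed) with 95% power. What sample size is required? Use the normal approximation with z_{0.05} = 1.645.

Fisher's z: C = ½·ln((1+r)/(1−r)) = ½·ln(4.0000) = 0.6931.
n = ((z_{α/2} + z_β)/C)² + 3.
(1.645 + 1.645) / 0.6931 = 3.290 / 0.6931 = 4.747.
n = 4.747² + 3 = 22.53 + 3 = 25.5.
Round up.

n = 26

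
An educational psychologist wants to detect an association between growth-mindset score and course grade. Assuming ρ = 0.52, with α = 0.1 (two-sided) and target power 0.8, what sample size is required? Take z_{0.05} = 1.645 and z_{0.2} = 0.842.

Fisher's z: C = ½·ln((1+r)/(1−r)) = ½·ln(3.1667) = 0.5763.
n = ((z_{α/2} + z_β)/C)² + 3.
(1.645 + 0.842) / 0.5763 = 2.487 / 0.5763 = 4.315.
n = 4.315² + 3 = 18.62 + 3 = 21.6.
Round up.

n = 22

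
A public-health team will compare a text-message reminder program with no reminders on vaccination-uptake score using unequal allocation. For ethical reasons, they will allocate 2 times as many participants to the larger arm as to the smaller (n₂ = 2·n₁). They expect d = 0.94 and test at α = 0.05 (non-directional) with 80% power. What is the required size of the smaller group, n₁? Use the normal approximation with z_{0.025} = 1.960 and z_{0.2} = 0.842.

n₁ = 14

With allocation ratio k = n₂/n₁ = 2, Var(x̄₁−x̄₂) = σ²(1/n₁ + 1/(k·n₁)) = σ²·(k+1)/(k·n₁).
So n₁ = (1 + 1/k)·((z_{α/2} + z_β)/d)² = 1.500 × (2.802/0.94)².
n₁ = 1.500 × 8.89 = 13.3.
Round up: n₁ = 14, giving n₂ = 2 × 14 = 28.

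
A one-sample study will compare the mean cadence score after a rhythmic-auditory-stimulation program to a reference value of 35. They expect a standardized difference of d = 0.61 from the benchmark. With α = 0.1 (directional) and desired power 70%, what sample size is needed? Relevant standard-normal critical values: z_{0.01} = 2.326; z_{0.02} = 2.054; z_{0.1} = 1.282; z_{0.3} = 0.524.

For a one-sample test: n = ((z_{α} + z_β) / d)².
z_{α} + z_β = 1.282 + 0.524 = 1.806.
n = (1.806 / 0.61)² = 2.961² = 8.77.
Round up.

n = 9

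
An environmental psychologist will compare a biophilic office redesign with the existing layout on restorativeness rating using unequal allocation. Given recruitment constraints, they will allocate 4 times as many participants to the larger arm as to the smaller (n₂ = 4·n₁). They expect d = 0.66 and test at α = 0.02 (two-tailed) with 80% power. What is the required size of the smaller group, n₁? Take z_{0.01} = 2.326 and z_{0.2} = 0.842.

n₁ = 29

With allocation ratio k = n₂/n₁ = 4, Var(x̄₁−x̄₂) = σ²(1/n₁ + 1/(k·n₁)) = σ²·(k+1)/(k·n₁).
So n₁ = (1 + 1/k)·((z_{α/2} + z_β)/d)² = 1.250 × (3.168/0.66)².
n₁ = 1.250 × 23.04 = 28.8.
Round up: n₁ = 29, giving n₂ = 4 × 29 = 116.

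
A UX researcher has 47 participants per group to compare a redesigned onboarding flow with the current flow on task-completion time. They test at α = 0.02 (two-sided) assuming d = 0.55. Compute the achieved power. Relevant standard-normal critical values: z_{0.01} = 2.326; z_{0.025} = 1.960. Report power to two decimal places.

power ≈ 0.63

For two equal groups, power = Φ(d·√(n/2) − z_{α/2}).
d·√(n/2) = 0.55 × √(47/2) = 0.55 × 4.848 = 2.666.
z_β = 2.666 − 2.326 = 0.340.
Power = Φ(0.340) = 0.633.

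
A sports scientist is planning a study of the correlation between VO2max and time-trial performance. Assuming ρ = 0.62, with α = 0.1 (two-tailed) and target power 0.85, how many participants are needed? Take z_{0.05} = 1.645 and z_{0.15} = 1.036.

n = 17

Fisher's z: C = ½·ln((1+r)/(1−r)) = ½·ln(4.2632) = 0.7250.
n = ((z_{α/2} + z_β)/C)² + 3.
(1.645 + 1.036) / 0.7250 = 2.681 / 0.7250 = 3.698.
n = 3.698² + 3 = 13.67 + 3 = 16.7.
Round up.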